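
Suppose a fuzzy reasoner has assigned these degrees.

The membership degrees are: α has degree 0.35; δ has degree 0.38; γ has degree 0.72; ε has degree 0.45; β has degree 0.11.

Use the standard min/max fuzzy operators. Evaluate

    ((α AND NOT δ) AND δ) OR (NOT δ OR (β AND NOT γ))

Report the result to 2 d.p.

NOT δ = 1 − 0.38 = 0.62
α AND NOT δ = min(a, b) on (0.35, 0.62) = 0.35
(α AND NOT δ) AND δ = min(a, b) on (0.35, 0.38) = 0.35
NOT δ = 1 − 0.38 = 0.62
NOT γ = 1 − 0.72 = 0.28
β AND NOT γ = min(a, b) on (0.11, 0.28) = 0.11
NOT δ OR (β AND NOT γ) = max(a, b) on (0.62, 0.11) = 0.62
((α AND NOT δ) AND δ) OR (NOT δ OR (β AND NOT γ)) = max(a, b) on (0.35, 0.62) = 0.62

0.62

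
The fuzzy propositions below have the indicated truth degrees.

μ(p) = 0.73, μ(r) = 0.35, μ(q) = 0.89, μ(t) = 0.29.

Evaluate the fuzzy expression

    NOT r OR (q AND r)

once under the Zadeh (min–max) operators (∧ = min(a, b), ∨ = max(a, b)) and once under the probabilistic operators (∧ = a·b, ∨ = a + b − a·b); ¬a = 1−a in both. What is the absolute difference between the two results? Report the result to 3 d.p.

Under Zadeh (min–max):
  NOT r = 1 − 0.35 = 0.65
  q AND r = min(a, b) on (0.89, 0.35) = 0.35
  NOT r OR (q AND r) = max(a, b) on (0.65, 0.35) = 0.65
  → value = 0.6500
Under probabilistic:
  NOT r = 1 − 0.3500 = 0.6500
  q AND r = a·b on (0.8900, 0.3500) = 0.3115
  NOT r OR (q AND r) = a + b − a·b on (0.6500, 0.3115) = 0.7590
  → value = 0.7590
|0.6500 − 0.7590| = 0.109

0.109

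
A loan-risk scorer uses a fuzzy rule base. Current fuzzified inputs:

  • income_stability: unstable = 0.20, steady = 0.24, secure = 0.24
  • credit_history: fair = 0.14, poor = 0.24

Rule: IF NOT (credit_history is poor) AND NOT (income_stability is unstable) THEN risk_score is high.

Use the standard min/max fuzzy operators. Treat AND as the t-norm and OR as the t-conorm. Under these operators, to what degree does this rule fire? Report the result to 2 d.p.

firing strength: ¬poor=1−0.24=0.76, ¬unstable=1−0.20=0.80; AND[min(a, b)] → w = 0.76

0.76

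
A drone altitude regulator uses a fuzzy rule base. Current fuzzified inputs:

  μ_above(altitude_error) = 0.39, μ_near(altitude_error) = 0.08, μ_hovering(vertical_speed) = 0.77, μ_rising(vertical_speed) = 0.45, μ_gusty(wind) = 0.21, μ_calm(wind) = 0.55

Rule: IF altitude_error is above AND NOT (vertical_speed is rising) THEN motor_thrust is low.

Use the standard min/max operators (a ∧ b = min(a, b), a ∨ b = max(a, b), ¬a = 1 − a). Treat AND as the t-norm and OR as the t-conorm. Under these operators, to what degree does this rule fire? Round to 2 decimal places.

0.39

firing strength: above=0.39, ¬rising=1−0.45=0.55; AND[min(a, b)] → w = 0.39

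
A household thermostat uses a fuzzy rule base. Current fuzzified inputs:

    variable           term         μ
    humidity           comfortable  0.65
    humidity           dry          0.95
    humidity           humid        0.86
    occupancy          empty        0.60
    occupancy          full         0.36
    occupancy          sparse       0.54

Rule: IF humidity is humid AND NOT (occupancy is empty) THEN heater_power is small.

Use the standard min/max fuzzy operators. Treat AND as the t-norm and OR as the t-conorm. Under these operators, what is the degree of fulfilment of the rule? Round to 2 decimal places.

firing strength: humid=0.86, ¬empty=1−0.60=0.40; AND[min(a, b)] → w = 0.40

0.40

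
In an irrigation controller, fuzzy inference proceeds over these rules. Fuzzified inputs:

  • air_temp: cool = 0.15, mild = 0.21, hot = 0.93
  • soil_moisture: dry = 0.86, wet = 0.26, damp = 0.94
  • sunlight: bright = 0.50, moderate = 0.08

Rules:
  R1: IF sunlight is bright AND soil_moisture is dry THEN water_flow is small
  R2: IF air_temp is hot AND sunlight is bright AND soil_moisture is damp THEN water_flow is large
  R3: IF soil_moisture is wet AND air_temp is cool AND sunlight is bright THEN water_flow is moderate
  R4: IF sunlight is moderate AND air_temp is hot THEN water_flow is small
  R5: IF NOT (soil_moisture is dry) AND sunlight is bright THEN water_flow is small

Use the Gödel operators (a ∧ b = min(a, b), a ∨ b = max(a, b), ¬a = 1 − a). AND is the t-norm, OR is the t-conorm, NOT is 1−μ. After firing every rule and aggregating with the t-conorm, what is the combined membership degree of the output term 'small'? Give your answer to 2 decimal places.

0.50

R1: bright=0.50, dry=0.86; AND[min(a, b)] → w = 0.50
R2: hot=0.93, bright=0.50, damp=0.94; AND[min(a, b)] → w = 0.50
R3: wet=0.26, cool=0.15, bright=0.50; AND[min(a, b)] → w = 0.15
R4: moderate=0.08, hot=0.93; AND[min(a, b)] → w = 0.08
R5: ¬dry=1−0.86=0.14, bright=0.50; AND[min(a, b)] → w = 0.14
Rules with consequent 'small': {R1, R4, R5} → strengths 0.50, 0.08, 0.14
Aggregate via t-conorm [max(a, b)]: 0.50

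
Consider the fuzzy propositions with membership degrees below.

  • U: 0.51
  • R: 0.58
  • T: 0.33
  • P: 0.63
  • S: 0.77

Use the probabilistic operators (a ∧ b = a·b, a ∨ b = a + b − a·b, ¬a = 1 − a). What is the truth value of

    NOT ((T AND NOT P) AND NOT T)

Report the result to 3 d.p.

0.918

NOT P = 1 − 0.6300 = 0.3700
T AND NOT P = a·b on (0.3300, 0.3700) = 0.1221
NOT T = 1 − 0.3300 = 0.6700
(T AND NOT P) AND NOT T = a·b on (0.1221, 0.6700) = 0.0818
NOT ((T AND NOT P) AND NOT T) = 1 − 0.0818 = 0.9182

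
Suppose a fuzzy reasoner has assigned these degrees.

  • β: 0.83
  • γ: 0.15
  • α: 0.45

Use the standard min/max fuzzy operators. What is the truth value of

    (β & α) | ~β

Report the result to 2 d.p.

0.45

β & α = min(a, b) on (0.83, 0.45) = 0.45
~β = 1 − 0.83 = 0.17
(β & α) | ~β = max(a, b) on (0.45, 0.17) = 0.45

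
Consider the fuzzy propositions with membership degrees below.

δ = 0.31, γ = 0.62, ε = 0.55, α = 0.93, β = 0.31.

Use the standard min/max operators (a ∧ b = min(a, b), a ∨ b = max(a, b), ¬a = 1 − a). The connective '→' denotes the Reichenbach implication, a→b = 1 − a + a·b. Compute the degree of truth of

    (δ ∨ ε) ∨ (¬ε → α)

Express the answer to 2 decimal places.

0.97

δ ∨ ε = max(a, b) on (0.31, 0.55) = 0.55
¬ε = 1 − 0.55 = 0.45
¬ε → α  [Reichenbach: 1 − a + a·b] with a=0.45, b=0.93 → 0.97
(δ ∨ ε) ∨ (¬ε → α) = max(a, b) on (0.55, 0.97) = 0.97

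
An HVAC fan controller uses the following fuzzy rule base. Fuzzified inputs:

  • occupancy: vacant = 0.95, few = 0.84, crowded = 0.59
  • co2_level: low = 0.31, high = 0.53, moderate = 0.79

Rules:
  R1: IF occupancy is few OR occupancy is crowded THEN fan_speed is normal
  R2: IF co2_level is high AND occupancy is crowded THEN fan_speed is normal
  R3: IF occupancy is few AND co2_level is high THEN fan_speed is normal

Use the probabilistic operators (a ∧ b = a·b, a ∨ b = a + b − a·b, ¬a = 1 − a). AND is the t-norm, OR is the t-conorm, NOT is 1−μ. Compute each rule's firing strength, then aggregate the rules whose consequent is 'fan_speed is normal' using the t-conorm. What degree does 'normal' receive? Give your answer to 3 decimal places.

R1: few=0.84, crowded=0.59; OR[a + b − a·b] → w = 0.9344
R2: high=0.53, crowded=0.59; AND[a·b] → w = 0.3127
R3: few=0.84, high=0.53; AND[a·b] → w = 0.4452
Rules with consequent 'normal': {R1, R2, R3} → strengths 0.9344, 0.3127, 0.4452
Aggregate via t-conorm [a + b − a·b]: 0.9750

0.975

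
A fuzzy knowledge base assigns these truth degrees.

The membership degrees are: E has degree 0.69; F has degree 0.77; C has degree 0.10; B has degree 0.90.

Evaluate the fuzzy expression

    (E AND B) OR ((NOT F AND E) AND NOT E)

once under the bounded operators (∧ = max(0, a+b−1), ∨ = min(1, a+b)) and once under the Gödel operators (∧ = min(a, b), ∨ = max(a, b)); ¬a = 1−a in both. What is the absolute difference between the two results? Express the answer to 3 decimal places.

0.100

Under bounded:
  E AND B = max(0, a+b−1) on (0.69, 0.90) = 0.59
  NOT F = 1 − 0.77 = 0.23
  NOT F AND E = max(0, a+b−1) on (0.23, 0.69) = 0.00
  NOT E = 1 − 0.69 = 0.31
  (NOT F AND E) AND NOT E = max(0, a+b−1) on (0.00, 0.31) = 0.00
  (E AND B) OR ((NOT F AND E) AND NOT E) = min(1, a+b) on (0.59, 0.00) = 0.59
  → value = 0.5900
Under Gödel:
  E AND B = min(a, b) on (0.69, 0.90) = 0.69
  NOT F = 1 − 0.77 = 0.23
  NOT F AND E = min(a, b) on (0.23, 0.69) = 0.23
  NOT E = 1 − 0.69 = 0.31
  (NOT F AND E) AND NOT E = min(a, b) on (0.23, 0.31) = 0.23
  (E AND B) OR ((NOT F AND E) AND NOT E) = max(a, b) on (0.69, 0.23) = 0.69
  → value = 0.6900
|0.5900 − 0.6900| = 0.100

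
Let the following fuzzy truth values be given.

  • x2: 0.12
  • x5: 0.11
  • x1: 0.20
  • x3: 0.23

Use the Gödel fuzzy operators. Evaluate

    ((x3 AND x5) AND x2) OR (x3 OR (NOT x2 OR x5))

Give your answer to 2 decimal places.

x3 AND x5 = min(a, b) on (0.23, 0.11) = 0.11
(x3 AND x5) AND x2 = min(a, b) on (0.11, 0.12) = 0.11
NOT x2 = 1 − 0.12 = 0.88
NOT x2 OR x5 = max(a, b) on (0.88, 0.11) = 0.88
x3 OR (NOT x2 OR x5) = max(a, b) on (0.23, 0.88) = 0.88
((x3 AND x5) AND x2) OR (x3 OR (NOT x2 OR x5)) = max(a, b) on (0.11, 0.88) = 0.88

0.88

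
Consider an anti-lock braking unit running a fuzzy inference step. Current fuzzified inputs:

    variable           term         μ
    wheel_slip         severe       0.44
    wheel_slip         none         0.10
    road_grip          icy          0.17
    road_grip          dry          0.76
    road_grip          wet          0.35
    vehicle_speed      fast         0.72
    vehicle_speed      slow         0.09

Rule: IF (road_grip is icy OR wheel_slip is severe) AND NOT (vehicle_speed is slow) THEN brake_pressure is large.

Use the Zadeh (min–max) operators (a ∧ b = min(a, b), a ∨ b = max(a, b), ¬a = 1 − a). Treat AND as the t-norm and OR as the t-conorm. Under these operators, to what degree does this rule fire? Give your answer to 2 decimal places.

firing strength: (icy=0.17 OR severe=0.44) = 0.44; AND[min(a, b)] with ¬slow=1−0.09=0.91 → w = 0.44

0.44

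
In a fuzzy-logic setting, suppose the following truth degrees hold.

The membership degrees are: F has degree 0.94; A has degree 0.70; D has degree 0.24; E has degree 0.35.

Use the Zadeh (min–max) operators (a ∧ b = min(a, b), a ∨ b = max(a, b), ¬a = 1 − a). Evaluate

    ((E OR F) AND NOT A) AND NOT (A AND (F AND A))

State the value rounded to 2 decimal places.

E OR F = max(a, b) on (0.35, 0.94) = 0.94
NOT A = 1 − 0.70 = 0.30
(E OR F) AND NOT A = min(a, b) on (0.94, 0.30) = 0.30
F AND A = min(a, b) on (0.94, 0.70) = 0.70
A AND (F AND A) = min(a, b) on (0.70, 0.70) = 0.70
NOT (A AND (F AND A)) = 1 − 0.70 = 0.30
((E OR F) AND NOT A) AND NOT (A AND (F AND A)) = min(a, b) on (0.30, 0.30) = 0.30

0.30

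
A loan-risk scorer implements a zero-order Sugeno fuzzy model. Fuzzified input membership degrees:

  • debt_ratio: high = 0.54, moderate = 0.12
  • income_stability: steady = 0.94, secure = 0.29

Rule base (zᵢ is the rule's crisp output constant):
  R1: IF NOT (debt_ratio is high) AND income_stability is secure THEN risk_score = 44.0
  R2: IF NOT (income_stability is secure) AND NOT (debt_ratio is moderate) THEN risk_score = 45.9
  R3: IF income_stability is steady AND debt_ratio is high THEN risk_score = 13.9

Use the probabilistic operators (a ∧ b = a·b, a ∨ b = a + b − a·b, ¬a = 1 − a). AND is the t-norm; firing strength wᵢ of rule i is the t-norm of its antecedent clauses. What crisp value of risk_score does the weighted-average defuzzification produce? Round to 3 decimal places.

32.867

R1 (z=44.0): ¬high=1−0.54=0.46, secure=0.29; AND[a·b] → w = 0.1334
R2 (z=45.9): ¬secure=1−0.29=0.71, ¬moderate=1−0.12=0.88; AND[a·b] → w = 0.6248
R3 (z=13.9): steady=0.94, high=0.54; AND[a·b] → w = 0.5076
Weighted average = (0.1334·44.0 + 0.6248·45.9 + 0.5076·13.9) / (0.1334 + 0.6248 + 0.5076)
  = 41.6036 / 1.2658 = 32.867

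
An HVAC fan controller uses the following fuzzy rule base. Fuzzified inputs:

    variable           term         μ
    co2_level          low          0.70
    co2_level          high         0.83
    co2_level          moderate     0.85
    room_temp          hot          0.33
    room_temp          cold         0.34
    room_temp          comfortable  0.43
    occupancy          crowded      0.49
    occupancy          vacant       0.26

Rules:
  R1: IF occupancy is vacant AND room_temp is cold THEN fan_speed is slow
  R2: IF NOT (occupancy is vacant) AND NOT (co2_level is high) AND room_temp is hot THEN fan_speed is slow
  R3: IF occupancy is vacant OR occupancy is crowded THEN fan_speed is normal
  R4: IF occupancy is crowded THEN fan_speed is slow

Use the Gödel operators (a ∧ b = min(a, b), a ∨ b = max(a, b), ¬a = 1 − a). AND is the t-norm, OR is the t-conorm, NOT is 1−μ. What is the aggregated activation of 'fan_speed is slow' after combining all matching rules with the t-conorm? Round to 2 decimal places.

0.49

R1: vacant=0.26, cold=0.34; AND[min(a, b)] → w = 0.26
R2: ¬vacant=1−0.26=0.74, ¬high=1−0.83=0.17, hot=0.33; AND[min(a, b)] → w = 0.17
R3: vacant=0.26, crowded=0.49; OR[max(a, b)] → w = 0.49
R4: crowded=0.49 → w = 0.49
Rules with consequent 'slow': {R1, R2, R4} → strengths 0.26, 0.17, 0.49
Aggregate via t-conorm [max(a, b)]: 0.49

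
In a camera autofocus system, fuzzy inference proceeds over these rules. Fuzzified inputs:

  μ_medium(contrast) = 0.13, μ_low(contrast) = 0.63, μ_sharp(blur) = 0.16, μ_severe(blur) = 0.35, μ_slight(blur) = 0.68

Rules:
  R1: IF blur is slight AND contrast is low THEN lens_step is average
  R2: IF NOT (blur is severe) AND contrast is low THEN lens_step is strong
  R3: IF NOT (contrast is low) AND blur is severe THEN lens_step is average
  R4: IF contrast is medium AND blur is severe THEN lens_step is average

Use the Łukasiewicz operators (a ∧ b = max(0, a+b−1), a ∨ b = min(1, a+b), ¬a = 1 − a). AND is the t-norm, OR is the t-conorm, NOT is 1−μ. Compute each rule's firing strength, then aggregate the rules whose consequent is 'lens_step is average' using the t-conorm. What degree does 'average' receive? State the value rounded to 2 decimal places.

R1: slight=0.68, low=0.63; AND[max(0, a+b−1)] → w = 0.31
R2: ¬severe=1−0.35=0.65, low=0.63; AND[max(0, a+b−1)] → w = 0.28
R3: ¬low=1−0.63=0.37, severe=0.35; AND[max(0, a+b−1)] → w = 0.00
R4: medium=0.13, severe=0.35; AND[max(0, a+b−1)] → w = 0.00
Rules with consequent 'average': {R1, R3, R4} → strengths 0.31, 0.00, 0.00
Aggregate via t-conorm [min(1, a+b)]: 0.31

0.31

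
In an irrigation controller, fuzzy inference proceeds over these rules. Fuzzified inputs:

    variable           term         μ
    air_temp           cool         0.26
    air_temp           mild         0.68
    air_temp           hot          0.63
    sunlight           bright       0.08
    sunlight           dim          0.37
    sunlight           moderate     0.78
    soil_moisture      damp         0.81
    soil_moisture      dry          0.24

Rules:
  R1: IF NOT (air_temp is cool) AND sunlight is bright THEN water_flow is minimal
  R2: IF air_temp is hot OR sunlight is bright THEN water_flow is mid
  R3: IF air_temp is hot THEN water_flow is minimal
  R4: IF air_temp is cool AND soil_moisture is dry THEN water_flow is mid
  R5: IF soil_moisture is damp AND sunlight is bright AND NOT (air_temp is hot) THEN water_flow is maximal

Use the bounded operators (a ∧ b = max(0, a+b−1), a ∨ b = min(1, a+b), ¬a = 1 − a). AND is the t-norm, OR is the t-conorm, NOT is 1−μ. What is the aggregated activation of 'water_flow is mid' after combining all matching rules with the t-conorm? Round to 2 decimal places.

R1: ¬cool=1−0.26=0.74, bright=0.08; AND[max(0, a+b−1)] → w = 0.00
R2: hot=0.63, bright=0.08; OR[min(1, a+b)] → w = 0.71
R3: hot=0.63 → w = 0.63
R4: cool=0.26, dry=0.24; AND[max(0, a+b−1)] → w = 0.00
R5: damp=0.81, bright=0.08, ¬hot=1−0.63=0.37; AND[max(0, a+b−1)] → w = 0.00
Rules with consequent 'mid': {R2, R4} → strengths 0.71, 0.00
Aggregate via t-conorm [min(1, a+b)]: 0.71

0.71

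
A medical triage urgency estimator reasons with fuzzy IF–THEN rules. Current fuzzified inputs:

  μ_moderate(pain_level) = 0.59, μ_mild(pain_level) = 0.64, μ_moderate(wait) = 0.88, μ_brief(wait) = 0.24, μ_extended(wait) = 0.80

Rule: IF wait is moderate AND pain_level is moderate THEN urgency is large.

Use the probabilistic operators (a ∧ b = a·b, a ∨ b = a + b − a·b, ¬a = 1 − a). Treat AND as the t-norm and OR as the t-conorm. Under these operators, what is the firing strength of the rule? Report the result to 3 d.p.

0.519

firing strength: moderate=0.88, moderate=0.59; AND[a·b] → w = 0.5192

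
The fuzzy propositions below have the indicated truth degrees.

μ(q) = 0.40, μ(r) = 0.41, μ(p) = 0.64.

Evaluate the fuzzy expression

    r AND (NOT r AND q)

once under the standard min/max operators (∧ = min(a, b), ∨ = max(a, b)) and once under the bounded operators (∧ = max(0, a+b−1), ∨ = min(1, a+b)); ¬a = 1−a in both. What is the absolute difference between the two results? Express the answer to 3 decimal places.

0.400

Under standard min/max:
  NOT r = 1 − 0.41 = 0.59
  NOT r AND q = min(a, b) on (0.59, 0.40) = 0.40
  r AND (NOT r AND q) = min(a, b) on (0.41, 0.40) = 0.40
  → value = 0.4000
Under bounded:
  NOT r = 1 − 0.41 = 0.59
  NOT r AND q = max(0, a+b−1) on (0.59, 0.40) = 0.00
  r AND (NOT r AND q) = max(0, a+b−1) on (0.41, 0.00) = 0.00
  → value = 0.0000
|0.4000 − 0.0000| = 0.400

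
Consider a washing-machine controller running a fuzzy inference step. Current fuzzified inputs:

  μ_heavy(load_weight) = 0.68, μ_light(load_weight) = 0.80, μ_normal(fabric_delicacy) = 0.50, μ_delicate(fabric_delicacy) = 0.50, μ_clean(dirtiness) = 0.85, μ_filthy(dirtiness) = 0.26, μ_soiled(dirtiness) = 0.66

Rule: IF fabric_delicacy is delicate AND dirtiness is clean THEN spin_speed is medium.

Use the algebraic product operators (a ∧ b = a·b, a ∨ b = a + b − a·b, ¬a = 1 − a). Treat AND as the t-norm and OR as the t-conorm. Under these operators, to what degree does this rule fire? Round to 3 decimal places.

0.425

firing strength: delicate=0.50, clean=0.85; AND[a·b] → w = 0.4250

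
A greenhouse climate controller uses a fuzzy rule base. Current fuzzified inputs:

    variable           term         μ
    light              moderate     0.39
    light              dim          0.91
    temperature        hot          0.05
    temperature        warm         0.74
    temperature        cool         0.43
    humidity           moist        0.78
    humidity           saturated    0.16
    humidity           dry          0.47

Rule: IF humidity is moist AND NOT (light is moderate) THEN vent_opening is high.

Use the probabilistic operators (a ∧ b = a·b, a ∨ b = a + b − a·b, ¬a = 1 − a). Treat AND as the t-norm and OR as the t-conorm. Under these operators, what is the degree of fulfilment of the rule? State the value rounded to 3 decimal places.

0.476

firing strength: moist=0.78, ¬moderate=1−0.39=0.61; AND[a·b] → w = 0.4758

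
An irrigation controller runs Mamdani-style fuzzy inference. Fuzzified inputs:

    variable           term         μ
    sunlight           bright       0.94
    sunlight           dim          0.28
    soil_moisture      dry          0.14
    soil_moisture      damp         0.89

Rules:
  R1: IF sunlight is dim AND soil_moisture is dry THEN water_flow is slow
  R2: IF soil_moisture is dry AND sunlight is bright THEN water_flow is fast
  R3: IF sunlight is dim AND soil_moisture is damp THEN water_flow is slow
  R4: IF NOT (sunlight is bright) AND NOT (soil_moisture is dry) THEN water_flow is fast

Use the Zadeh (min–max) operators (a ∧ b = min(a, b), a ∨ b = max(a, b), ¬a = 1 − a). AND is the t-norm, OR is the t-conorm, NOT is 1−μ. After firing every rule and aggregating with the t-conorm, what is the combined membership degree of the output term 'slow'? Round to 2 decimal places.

R1: dim=0.28, dry=0.14; AND[min(a, b)] → w = 0.14
R2: dry=0.14, bright=0.94; AND[min(a, b)] → w = 0.14
R3: dim=0.28, damp=0.89; AND[min(a, b)] → w = 0.28
R4: ¬bright=1−0.94=0.06, ¬dry=1−0.14=0.86; AND[min(a, b)] → w = 0.06
Rules with consequent 'slow': {R1, R3} → strengths 0.14, 0.28
Aggregate via t-conorm [max(a, b)]: 0.28

0.28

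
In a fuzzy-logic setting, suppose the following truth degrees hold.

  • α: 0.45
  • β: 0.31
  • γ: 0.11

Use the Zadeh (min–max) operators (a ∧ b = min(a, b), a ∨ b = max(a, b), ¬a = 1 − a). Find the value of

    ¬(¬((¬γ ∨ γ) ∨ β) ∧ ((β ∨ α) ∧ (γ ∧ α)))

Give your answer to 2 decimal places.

0.89

¬γ = 1 − 0.11 = 0.89
¬γ ∨ γ = max(a, b) on (0.89, 0.11) = 0.89
(¬γ ∨ γ) ∨ β = max(a, b) on (0.89, 0.31) = 0.89
¬((¬γ ∨ γ) ∨ β) = 1 − 0.89 = 0.11
β ∨ α = max(a, b) on (0.31, 0.45) = 0.45
γ ∧ α = min(a, b) on (0.11, 0.45) = 0.11
(β ∨ α) ∧ (γ ∧ α) = min(a, b) on (0.45, 0.11) = 0.11
¬((¬γ ∨ γ) ∨ β) ∧ ((β ∨ α) ∧ (γ ∧ α)) = min(a, b) on (0.11, 0.11) = 0.11
¬(¬((¬γ ∨ γ) ∨ β) ∧ ((β ∨ α) ∧ (γ ∧ α))) = 1 − 0.11 = 0.89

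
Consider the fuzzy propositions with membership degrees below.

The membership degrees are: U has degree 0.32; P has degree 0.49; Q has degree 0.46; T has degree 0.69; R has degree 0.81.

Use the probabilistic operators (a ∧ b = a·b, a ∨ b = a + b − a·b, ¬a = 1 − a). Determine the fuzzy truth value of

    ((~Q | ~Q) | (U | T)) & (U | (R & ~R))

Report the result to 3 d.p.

~Q = 1 − 0.4600 = 0.5400
~Q = 1 − 0.4600 = 0.5400
~Q | ~Q = a + b − a·b on (0.5400, 0.5400) = 0.7884
U | T = a + b − a·b on (0.3200, 0.6900) = 0.7892
(~Q | ~Q) | (U | T) = a + b − a·b on (0.7884, 0.7892) = 0.9554
~R = 1 − 0.8100 = 0.1900
R & ~R = a·b on (0.8100, 0.1900) = 0.1539
U | (R & ~R) = a + b − a·b on (0.3200, 0.1539) = 0.4247
((~Q | ~Q) | (U | T)) & (U | (R & ~R)) = a·b on (0.9554, 0.4247) = 0.4057

0.406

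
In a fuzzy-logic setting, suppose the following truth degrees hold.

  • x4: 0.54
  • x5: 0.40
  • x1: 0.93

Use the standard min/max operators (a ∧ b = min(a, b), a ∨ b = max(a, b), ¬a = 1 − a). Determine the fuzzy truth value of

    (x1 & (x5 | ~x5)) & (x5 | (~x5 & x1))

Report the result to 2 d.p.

0.60

~x5 = 1 − 0.40 = 0.60
x5 | ~x5 = max(a, b) on (0.40, 0.60) = 0.60
x1 & (x5 | ~x5) = min(a, b) on (0.93, 0.60) = 0.60
~x5 = 1 − 0.40 = 0.60
~x5 & x1 = min(a, b) on (0.60, 0.93) = 0.60
x5 | (~x5 & x1) = max(a, b) on (0.40, 0.60) = 0.60
(x1 & (x5 | ~x5)) & (x5 | (~x5 & x1)) = min(a, b) on (0.60, 0.60) = 0.60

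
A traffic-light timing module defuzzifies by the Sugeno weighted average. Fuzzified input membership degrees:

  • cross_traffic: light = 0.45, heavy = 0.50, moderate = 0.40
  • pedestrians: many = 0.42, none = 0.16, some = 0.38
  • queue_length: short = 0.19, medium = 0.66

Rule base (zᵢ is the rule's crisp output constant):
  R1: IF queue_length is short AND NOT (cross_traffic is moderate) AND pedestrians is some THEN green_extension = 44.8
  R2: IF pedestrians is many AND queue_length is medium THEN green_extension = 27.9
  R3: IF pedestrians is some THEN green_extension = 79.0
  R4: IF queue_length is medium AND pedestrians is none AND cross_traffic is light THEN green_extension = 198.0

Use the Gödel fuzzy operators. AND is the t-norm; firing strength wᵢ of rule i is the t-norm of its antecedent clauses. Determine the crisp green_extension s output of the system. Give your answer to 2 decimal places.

R1 (z=44.8): short=0.19, ¬moderate=1−0.40=0.60, some=0.38; AND[min(a, b)] → w = 0.19
R2 (z=27.9): many=0.42, medium=0.66; AND[min(a, b)] → w = 0.42
R3 (z=79.0): some=0.38 → w = 0.38
R4 (z=198.0): medium=0.66, none=0.16, light=0.45; AND[min(a, b)] → w = 0.16
Weighted average = (0.19·44.8 + 0.42·27.9 + 0.38·79.0 + 0.16·198.0) / (0.19 + 0.42 + 0.38 + 0.16)
  = 81.9300 / 1.1500 = 71.24

71.24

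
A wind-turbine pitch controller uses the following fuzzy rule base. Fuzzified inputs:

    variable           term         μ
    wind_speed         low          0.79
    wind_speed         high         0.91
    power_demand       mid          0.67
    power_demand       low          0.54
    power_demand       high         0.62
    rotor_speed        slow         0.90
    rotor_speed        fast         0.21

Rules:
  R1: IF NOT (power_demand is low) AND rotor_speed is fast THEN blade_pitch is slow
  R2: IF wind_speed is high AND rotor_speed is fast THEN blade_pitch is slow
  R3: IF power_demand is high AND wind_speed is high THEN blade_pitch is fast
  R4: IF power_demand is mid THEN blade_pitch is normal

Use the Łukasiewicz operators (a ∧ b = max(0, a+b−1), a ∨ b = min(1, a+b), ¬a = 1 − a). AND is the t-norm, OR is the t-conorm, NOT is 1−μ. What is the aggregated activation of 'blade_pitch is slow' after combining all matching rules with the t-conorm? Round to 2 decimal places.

0.12

R1: ¬low=1−0.54=0.46, fast=0.21; AND[max(0, a+b−1)] → w = 0.00
R2: high=0.91, fast=0.21; AND[max(0, a+b−1)] → w = 0.12
R3: high=0.62, high=0.91; AND[max(0, a+b−1)] → w = 0.53
R4: mid=0.67 → w = 0.67
Rules with consequent 'slow': {R1, R2} → strengths 0.00, 0.12
Aggregate via t-conorm [min(1, a+b)]: 0.12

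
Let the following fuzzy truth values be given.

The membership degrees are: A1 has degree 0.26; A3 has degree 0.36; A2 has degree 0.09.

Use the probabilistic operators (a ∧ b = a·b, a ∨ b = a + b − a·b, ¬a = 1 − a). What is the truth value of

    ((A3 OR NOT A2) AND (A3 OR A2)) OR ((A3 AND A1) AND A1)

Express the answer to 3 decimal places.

0.408

NOT A2 = 1 − 0.0900 = 0.9100
A3 OR NOT A2 = a + b − a·b on (0.3600, 0.9100) = 0.9424
A3 OR A2 = a + b − a·b on (0.3600, 0.0900) = 0.4176
(A3 OR NOT A2) AND (A3 OR A2) = a·b on (0.9424, 0.4176) = 0.3935
A3 AND A1 = a·b on (0.3600, 0.2600) = 0.0936
(A3 AND A1) AND A1 = a·b on (0.0936, 0.2600) = 0.0243
((A3 OR NOT A2) AND (A3 OR A2)) OR ((A3 AND A1) AND A1) = a + b − a·b on (0.3935, 0.0243) = 0.4083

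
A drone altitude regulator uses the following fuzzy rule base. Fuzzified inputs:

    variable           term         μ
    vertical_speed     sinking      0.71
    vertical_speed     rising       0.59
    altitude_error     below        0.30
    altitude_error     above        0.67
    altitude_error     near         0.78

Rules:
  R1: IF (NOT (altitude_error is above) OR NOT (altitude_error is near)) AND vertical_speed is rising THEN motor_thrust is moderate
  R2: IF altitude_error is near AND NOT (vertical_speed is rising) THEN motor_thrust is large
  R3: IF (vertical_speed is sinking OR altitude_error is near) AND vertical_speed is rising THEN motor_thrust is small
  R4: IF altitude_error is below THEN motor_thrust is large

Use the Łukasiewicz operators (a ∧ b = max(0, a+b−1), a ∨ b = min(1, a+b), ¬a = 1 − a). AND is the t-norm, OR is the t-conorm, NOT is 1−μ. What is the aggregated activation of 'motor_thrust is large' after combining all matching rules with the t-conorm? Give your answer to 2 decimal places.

0.49

R1: (¬above=1−0.67=0.33 OR ¬near=1−0.78=0.22) = 0.55; AND[max(0, a+b−1)] with rising=0.59 → w = 0.14
R2: near=0.78, ¬rising=1−0.59=0.41; AND[max(0, a+b−1)] → w = 0.19
R3: (sinking=0.71 OR near=0.78) = 1.00; AND[max(0, a+b−1)] with rising=0.59 → w = 0.59
R4: below=0.30 → w = 0.30
Rules with consequent 'large': {R2, R4} → strengths 0.19, 0.30
Aggregate via t-conorm [min(1, a+b)]: 0.49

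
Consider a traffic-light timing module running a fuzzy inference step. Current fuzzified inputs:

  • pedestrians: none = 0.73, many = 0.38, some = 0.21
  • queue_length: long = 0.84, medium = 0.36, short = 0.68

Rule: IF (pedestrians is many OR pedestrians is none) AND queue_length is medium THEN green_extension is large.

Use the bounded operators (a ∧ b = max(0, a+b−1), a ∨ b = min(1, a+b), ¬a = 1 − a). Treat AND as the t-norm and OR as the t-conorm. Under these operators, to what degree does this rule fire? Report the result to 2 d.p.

firing strength: (many=0.38 OR none=0.73) = 1.00; AND[max(0, a+b−1)] with medium=0.36 → w = 0.36

0.36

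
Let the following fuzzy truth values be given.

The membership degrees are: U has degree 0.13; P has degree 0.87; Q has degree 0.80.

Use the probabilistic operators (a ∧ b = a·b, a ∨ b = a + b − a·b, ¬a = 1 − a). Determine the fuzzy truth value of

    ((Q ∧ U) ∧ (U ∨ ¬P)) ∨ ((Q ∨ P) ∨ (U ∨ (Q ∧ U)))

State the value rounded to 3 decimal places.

Q ∧ U = a·b on (0.8000, 0.1300) = 0.1040
¬P = 1 − 0.8700 = 0.1300
U ∨ ¬P = a + b − a·b on (0.1300, 0.1300) = 0.2431
(Q ∧ U) ∧ (U ∨ ¬P) = a·b on (0.1040, 0.2431) = 0.0253
Q ∨ P = a + b − a·b on (0.8000, 0.8700) = 0.9740
Q ∧ U = a·b on (0.8000, 0.1300) = 0.1040
U ∨ (Q ∧ U) = a + b − a·b on (0.1300, 0.1040) = 0.2205
(Q ∨ P) ∨ (U ∨ (Q ∧ U)) = a + b − a·b on (0.9740, 0.2205) = 0.9797
((Q ∧ U) ∧ (U ∨ ¬P)) ∨ ((Q ∨ P) ∨ (U ∨ (Q ∧ U))) = a + b − a·b on (0.0253, 0.9797) = 0.9802

0.980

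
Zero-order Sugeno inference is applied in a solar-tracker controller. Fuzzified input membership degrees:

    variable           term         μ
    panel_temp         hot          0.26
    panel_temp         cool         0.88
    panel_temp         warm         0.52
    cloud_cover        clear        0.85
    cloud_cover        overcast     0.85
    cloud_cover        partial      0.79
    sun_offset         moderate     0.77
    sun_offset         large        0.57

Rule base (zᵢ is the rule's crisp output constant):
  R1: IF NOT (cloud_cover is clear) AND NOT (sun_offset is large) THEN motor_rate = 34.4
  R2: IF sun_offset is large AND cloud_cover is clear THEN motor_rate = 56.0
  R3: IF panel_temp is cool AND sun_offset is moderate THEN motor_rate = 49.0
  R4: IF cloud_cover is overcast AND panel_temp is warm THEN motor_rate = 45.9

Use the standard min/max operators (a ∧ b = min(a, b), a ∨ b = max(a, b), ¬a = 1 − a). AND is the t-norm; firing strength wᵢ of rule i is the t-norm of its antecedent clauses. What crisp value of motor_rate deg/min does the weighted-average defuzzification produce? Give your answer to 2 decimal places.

R1 (z=34.4): ¬clear=1−0.85=0.15, ¬large=1−0.57=0.43; AND[min(a, b)] → w = 0.15
R2 (z=56.0): large=0.57, clear=0.85; AND[min(a, b)] → w = 0.57
R3 (z=49.0): cool=0.88, moderate=0.77; AND[min(a, b)] → w = 0.77
R4 (z=45.9): overcast=0.85, warm=0.52; AND[min(a, b)] → w = 0.52
Weighted average = (0.15·34.4 + 0.57·56.0 + 0.77·49.0 + 0.52·45.9) / (0.15 + 0.57 + 0.77 + 0.52)
  = 98.6780 / 2.0100 = 49.09

49.09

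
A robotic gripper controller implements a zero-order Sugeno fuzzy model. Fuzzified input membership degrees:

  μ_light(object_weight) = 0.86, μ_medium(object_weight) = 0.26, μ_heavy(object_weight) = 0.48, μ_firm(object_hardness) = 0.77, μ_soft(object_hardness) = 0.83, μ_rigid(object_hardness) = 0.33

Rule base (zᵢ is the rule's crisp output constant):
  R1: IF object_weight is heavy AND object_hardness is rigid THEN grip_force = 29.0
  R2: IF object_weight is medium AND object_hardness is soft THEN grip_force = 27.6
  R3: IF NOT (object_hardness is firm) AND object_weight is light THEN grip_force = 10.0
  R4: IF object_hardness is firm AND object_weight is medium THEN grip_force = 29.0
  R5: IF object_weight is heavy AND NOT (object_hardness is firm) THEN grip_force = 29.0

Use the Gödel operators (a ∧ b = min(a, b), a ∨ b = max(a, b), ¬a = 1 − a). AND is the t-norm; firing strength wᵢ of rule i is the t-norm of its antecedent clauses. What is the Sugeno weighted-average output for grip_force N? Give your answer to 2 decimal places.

25.39

R1 (z=29.0): heavy=0.48, rigid=0.33; AND[min(a, b)] → w = 0.33
R2 (z=27.6): medium=0.26, soft=0.83; AND[min(a, b)] → w = 0.26
R3 (z=10.0): ¬firm=1−0.77=0.23, light=0.86; AND[min(a, b)] → w = 0.23
R4 (z=29.0): firm=0.77, medium=0.26; AND[min(a, b)] → w = 0.26
R5 (z=29.0): heavy=0.48, ¬firm=1−0.77=0.23; AND[min(a, b)] → w = 0.23
Weighted average = (0.33·29.0 + 0.26·27.6 + 0.23·10.0 + 0.26·29.0 + 0.23·29.0) / (0.33 + 0.26 + 0.23 + 0.26 + 0.23)
  = 33.2560 / 1.3100 = 25.39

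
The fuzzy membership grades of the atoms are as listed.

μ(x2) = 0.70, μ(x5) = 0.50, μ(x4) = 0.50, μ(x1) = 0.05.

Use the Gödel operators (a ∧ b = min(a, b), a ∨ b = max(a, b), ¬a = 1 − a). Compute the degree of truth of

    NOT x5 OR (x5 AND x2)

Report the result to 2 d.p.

0.50

NOT x5 = 1 − 0.50 = 0.50
x5 AND x2 = min(a, b) on (0.50, 0.70) = 0.50
NOT x5 OR (x5 AND x2) = max(a, b) on (0.50, 0.50) = 0.50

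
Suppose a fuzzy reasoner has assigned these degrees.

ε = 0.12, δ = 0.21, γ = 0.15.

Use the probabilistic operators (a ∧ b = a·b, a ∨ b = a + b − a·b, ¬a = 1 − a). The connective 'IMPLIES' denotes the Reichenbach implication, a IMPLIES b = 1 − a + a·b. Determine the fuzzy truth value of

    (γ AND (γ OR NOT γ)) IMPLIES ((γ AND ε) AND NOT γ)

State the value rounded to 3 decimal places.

0.871

NOT γ = 1 − 0.1500 = 0.8500
γ OR NOT γ = a + b − a·b on (0.1500, 0.8500) = 0.8725
γ AND (γ OR NOT γ) = a·b on (0.1500, 0.8725) = 0.1309
γ AND ε = a·b on (0.1500, 0.1200) = 0.0180
NOT γ = 1 − 0.1500 = 0.8500
(γ AND ε) AND NOT γ = a·b on (0.0180, 0.8500) = 0.0153
(γ AND (γ OR NOT γ)) IMPLIES ((γ AND ε) AND NOT γ)  [Reichenbach: 1 − a + a·b] with a=0.1309, b=0.0153 → 0.8711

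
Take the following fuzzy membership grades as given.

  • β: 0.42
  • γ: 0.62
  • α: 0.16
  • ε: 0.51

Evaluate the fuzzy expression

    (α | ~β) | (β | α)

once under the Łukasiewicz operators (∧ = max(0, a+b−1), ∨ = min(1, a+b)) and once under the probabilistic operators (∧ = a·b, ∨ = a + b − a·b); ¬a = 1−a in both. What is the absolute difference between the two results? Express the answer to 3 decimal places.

Under Łukasiewicz:
  ~β = 1 − 0.42 = 0.58
  α | ~β = min(1, a+b) on (0.16, 0.58) = 0.74
  β | α = min(1, a+b) on (0.42, 0.16) = 0.58
  (α | ~β) | (β | α) = min(1, a+b) on (0.74, 0.58) = 1.00
  → value = 1.0000
Under probabilistic:
  ~β = 1 − 0.4200 = 0.5800
  α | ~β = a + b − a·b on (0.1600, 0.5800) = 0.6472
  β | α = a + b − a·b on (0.4200, 0.1600) = 0.5128
  (α | ~β) | (β | α) = a + b − a·b on (0.6472, 0.5128) = 0.8281
  → value = 0.8281
|1.0000 − 0.8281| = 0.172

0.172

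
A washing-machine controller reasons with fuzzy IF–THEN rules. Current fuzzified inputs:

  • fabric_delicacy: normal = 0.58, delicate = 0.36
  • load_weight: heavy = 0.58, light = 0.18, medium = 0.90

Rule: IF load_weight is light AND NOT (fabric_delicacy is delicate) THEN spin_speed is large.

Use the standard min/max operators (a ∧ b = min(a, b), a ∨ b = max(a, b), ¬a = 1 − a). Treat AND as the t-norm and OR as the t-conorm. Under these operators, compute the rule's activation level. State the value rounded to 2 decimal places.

0.18

firing strength: light=0.18, ¬delicate=1−0.36=0.64; AND[min(a, b)] → w = 0.18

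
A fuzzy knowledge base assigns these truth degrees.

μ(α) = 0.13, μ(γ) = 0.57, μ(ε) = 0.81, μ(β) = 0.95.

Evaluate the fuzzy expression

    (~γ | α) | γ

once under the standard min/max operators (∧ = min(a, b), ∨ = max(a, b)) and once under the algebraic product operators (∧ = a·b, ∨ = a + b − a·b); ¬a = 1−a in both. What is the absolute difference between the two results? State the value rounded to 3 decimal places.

0.217

Under standard min/max:
  ~γ = 1 − 0.57 = 0.43
  ~γ | α = max(a, b) on (0.43, 0.13) = 0.43
  (~γ | α) | γ = max(a, b) on (0.43, 0.57) = 0.57
  → value = 0.5700
Under algebraic product:
  ~γ = 1 − 0.5700 = 0.4300
  ~γ | α = a + b − a·b on (0.4300, 0.1300) = 0.5041
  (~γ | α) | γ = a + b − a·b on (0.5041, 0.5700) = 0.7868
  → value = 0.7868
|0.5700 − 0.7868| = 0.217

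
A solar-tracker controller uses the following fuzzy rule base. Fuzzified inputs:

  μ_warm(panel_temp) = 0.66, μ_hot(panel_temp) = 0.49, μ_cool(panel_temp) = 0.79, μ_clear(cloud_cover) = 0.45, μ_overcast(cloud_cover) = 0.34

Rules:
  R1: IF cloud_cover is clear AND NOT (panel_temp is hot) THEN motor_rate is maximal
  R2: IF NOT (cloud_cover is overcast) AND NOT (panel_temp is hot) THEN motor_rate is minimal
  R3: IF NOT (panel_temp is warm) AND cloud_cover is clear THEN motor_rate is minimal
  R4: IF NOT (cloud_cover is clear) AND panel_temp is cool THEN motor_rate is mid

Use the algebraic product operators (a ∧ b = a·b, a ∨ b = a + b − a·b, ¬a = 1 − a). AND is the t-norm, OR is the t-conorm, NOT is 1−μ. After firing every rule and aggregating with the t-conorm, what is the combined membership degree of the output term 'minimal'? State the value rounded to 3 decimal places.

R1: clear=0.45, ¬hot=1−0.49=0.51; AND[a·b] → w = 0.2295
R2: ¬overcast=1−0.34=0.66, ¬hot=1−0.49=0.51; AND[a·b] → w = 0.3366
R3: ¬warm=1−0.66=0.34, clear=0.45; AND[a·b] → w = 0.1530
R4: ¬clear=1−0.45=0.55, cool=0.79; AND[a·b] → w = 0.4345
Rules with consequent 'minimal': {R2, R3} → strengths 0.3366, 0.1530
Aggregate via t-conorm [a + b − a·b]: 0.4381

0.438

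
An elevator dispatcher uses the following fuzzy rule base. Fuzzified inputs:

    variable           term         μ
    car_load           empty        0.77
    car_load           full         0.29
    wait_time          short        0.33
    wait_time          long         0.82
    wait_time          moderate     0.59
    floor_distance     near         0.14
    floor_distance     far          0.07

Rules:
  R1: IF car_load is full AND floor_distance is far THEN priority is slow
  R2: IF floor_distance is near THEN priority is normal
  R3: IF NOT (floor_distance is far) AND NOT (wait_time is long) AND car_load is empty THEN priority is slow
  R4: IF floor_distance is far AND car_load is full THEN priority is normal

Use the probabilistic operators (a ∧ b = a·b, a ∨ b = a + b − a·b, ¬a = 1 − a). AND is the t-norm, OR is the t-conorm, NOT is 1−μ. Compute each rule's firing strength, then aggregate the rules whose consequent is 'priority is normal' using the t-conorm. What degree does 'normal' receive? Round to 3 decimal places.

0.157

R1: full=0.29, far=0.07; AND[a·b] → w = 0.0203
R2: near=0.14 → w = 0.1400
R3: ¬far=1−0.07=0.93, ¬long=1−0.82=0.18, empty=0.77; AND[a·b] → w = 0.1289
R4: far=0.07, full=0.29; AND[a·b] → w = 0.0203
Rules with consequent 'normal': {R2, R4} → strengths 0.1400, 0.0203
Aggregate via t-conorm [a + b − a·b]: 0.1575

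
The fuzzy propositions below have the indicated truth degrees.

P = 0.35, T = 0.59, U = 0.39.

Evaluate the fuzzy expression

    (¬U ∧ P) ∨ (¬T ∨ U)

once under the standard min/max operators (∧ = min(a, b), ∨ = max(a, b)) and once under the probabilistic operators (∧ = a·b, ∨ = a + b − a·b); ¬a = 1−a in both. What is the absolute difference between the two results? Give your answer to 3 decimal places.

Under standard min/max:
  ¬U = 1 − 0.39 = 0.61
  ¬U ∧ P = min(a, b) on (0.61, 0.35) = 0.35
  ¬T = 1 − 0.59 = 0.41
  ¬T ∨ U = max(a, b) on (0.41, 0.39) = 0.41
  (¬U ∧ P) ∨ (¬T ∨ U) = max(a, b) on (0.35, 0.41) = 0.41
  → value = 0.4100
Under probabilistic:
  ¬U = 1 − 0.3900 = 0.6100
  ¬U ∧ P = a·b on (0.6100, 0.3500) = 0.2135
  ¬T = 1 − 0.5900 = 0.4100
  ¬T ∨ U = a + b − a·b on (0.4100, 0.3900) = 0.6401
  (¬U ∧ P) ∨ (¬T ∨ U) = a + b − a·b on (0.2135, 0.6401) = 0.7169
  → value = 0.7169
|0.4100 − 0.7169| = 0.307

0.307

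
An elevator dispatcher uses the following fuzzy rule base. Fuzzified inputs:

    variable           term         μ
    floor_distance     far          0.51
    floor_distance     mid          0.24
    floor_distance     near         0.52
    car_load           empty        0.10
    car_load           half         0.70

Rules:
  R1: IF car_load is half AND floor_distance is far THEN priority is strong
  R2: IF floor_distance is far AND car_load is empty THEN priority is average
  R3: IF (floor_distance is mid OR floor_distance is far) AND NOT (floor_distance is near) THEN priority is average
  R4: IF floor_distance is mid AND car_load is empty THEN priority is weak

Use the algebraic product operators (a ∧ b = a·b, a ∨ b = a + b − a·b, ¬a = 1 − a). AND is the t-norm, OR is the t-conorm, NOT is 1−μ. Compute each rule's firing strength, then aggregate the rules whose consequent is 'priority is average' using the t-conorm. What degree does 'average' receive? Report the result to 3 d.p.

R1: half=0.70, far=0.51; AND[a·b] → w = 0.3570
R2: far=0.51, empty=0.10; AND[a·b] → w = 0.0510
R3: (mid=0.24 OR far=0.51) = 0.6276; AND[a·b] with ¬near=1−0.52=0.48 → w = 0.3012
R4: mid=0.24, empty=0.10; AND[a·b] → w = 0.0240
Rules with consequent 'average': {R2, R3} → strengths 0.0510, 0.3012
Aggregate via t-conorm [a + b − a·b]: 0.3369

0.337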